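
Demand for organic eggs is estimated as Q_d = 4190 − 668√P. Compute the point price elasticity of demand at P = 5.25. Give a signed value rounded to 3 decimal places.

dQ_d/dP = −668/(2√P) = -145.77. At P = 5.25, Q_d = 2659.42.
Ed = (dQ_d/dP)·(P/Q_d) = (-145.77) × (5.25/2659.42) = -0.28776…

-0.288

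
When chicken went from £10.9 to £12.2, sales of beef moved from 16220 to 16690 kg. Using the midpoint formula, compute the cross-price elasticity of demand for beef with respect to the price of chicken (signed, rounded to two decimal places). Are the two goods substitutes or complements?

%ΔQ_{beef} = (16690 − 16220)/avg = 470/16455 = 0.028562…
%ΔP_{chicken} = (12.2 − 10.9)/avg = 1.3/11.55 = 0.112554…
E_cross = (470/16455) / (1.3/11.55) = 0.2537…
E_cross > 0 ⇒ the goods are substitutes.

0.25; substitutes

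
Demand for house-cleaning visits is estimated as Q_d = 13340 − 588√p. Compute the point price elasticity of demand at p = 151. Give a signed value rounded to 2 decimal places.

-0.59

dQ_d/dp = −588/(2√p) = -23.9254. At p = 151, Q_d = 6114.54.
Ed = (dQ_d/dp)·(p/Q_d) = (-23.9254) × (151/6114.54) = -0.5908…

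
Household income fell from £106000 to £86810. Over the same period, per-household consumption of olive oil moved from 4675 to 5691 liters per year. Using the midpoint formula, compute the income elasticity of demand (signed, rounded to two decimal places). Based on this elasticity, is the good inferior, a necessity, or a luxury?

%ΔQ = (5691 − 4675)/[( 4675 + 5691)/2] = 1016/5183 = 0.196025…
%ΔIncome = (86810 − 106000)/[( 106000 + 86810)/2] = -19190/96405 = -0.199056…
E_income = (1016/5183) / (-19190/96405) = -0.9847…
E_income < 0 ⇒ inferior good.

-0.98; inferior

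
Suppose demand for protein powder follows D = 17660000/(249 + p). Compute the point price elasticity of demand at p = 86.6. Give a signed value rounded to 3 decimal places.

-0.258

dD/dp = −17660000/(249 + p)² = -156.8. At p = 86.6, D = 52622.2.
Ed = (dD/dp)·(p/D) = (-156.8) × (86.6/52622.2) = -0.25804…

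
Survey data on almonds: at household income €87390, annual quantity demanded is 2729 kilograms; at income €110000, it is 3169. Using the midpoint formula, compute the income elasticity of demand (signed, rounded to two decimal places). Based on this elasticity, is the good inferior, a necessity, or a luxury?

%ΔQ = (3169 − 2729)/[( 2729 + 3169)/2] = 440/2949 = 0.149203…
%ΔIncome = (110000 − 87390)/[( 87390 + 110000)/2] = 22610/98695 = 0.229089…
E_income = (440/2949) / (22610/98695) = 0.6512…
0 < E_income < 1 ⇒ normal good, necessity.

0.65; necessity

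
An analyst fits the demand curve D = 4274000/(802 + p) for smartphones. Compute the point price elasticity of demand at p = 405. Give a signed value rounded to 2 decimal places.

-0.34

dD/dp = −4274000/(802 + p)² = -2.93373. At p = 405, D = 3541.01.
Ed = (dD/dp)·(p/D) = (-2.93373) × (405/3541.01) = -0.3355…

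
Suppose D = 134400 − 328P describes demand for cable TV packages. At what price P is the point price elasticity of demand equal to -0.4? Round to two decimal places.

117.07

Ed = −328P/(134400 − 328P). Set this equal to -0.4:
328P = 0.4·(134400 − 328P) ⇒ 328P(1 + 0.4) = 0.4·134400
P = 0.4·134400 / (328·1.4) = 117.0731…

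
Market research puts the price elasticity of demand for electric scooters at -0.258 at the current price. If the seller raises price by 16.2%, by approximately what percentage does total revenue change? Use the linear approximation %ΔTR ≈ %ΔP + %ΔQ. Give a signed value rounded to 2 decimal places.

%ΔQ ≈ Ed × %ΔP = (-0.258) × (+16.2%) = -4.1796%
%ΔTR ≈ %ΔP + %ΔQ = (+16.2%) + (-4.1796%) = +12.0204%

+12.02%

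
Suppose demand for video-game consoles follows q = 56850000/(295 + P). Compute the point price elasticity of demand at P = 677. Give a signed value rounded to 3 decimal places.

dq/dP = −56850000/(295 + P)² = -60.1725. At P = 677, q = 58487.7.
Ed = (dq/dP)·(P/q) = (-60.1725) × (677/58487.7) = -0.69650…

-0.697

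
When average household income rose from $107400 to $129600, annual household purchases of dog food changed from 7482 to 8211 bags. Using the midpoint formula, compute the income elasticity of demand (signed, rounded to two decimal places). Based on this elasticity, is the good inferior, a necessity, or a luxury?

%ΔQ = (8211 − 7482)/[( 7482 + 8211)/2] = 729/7846.5 = 0.092907…
%ΔIncome = (129600 − 107400)/[( 107400 + 129600)/2] = 22200/118500 = 0.187341…
E_income = (729/7846.5) / (22200/118500) = 0.4959…
0 < E_income < 1 ⇒ normal good, necessity.

0.50; necessity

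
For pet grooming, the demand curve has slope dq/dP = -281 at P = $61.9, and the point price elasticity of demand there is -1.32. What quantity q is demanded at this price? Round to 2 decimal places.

Ed = (dq/dP)·(P/q) ⇒ q = (dq/dP)·P/Ed = (-281)·61.9/(-1.32) = 13177.1969…

13177.20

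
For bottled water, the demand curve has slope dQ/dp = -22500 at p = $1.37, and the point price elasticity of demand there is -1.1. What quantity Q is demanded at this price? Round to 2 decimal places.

Ed = (dQ/dp)·(p/Q) ⇒ Q = (dQ/dp)·p/Ed = (-22500)·1.37/(-1.1) = 28022.7272…

28022.73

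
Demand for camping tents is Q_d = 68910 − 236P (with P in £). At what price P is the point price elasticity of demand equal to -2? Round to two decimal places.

Ed = −236P/(68910 − 236P). Set this equal to -2:
236P = 2·(68910 − 236P) ⇒ 236P(1 + 2) = 2·68910
P = 2·68910 / (236·3) = 194.6610…

194.66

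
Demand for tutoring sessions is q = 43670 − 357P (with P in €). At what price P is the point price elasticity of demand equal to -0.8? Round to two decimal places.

54.37

Ed = −357P/(43670 − 357P). Set this equal to -0.8:
357P = 0.8·(43670 − 357P) ⇒ 357P(1 + 0.8) = 0.8·43670
P = 0.8·43670 / (357·1.8) = 54.3666…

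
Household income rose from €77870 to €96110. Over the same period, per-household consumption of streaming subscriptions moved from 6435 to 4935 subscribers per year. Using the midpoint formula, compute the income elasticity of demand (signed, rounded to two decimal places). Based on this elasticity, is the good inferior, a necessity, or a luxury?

-1.26; inferior

%ΔQ = (4935 − 6435)/[( 6435 + 4935)/2] = -1500/5685 = -0.263852…
%ΔIncome = (96110 − 77870)/[( 77870 + 96110)/2] = 18240/86990 = 0.209679…
E_income = (-1500/5685) / (18240/86990) = -1.2583…
E_income < 0 ⇒ inferior good.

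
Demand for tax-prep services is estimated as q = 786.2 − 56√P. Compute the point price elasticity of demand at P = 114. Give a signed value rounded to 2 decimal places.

dq/dP = −56/(2√P) = -2.62244. At P = 114, q = 188.284.
Ed = (dq/dP)·(P/q) = (-2.62244) × (114/188.284) = -1.5878…

-1.59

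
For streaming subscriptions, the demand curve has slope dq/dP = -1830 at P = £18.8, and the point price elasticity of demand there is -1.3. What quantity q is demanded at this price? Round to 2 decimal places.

Ed = (dq/dP)·(P/q) ⇒ q = (dq/dP)·P/Ed = (-1830)·18.8/(-1.3) = 26464.6153…

26464.62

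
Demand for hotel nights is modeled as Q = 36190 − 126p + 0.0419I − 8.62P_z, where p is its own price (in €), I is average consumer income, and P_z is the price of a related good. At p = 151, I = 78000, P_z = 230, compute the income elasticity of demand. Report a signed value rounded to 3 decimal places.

0.177

At the given values, Q = 36190 − 126(151) + 0.0419(78000) − 8.62(230) = 18449.6.
∂Q/∂I = 0.0419.
E = (0.0419) × (78000/18449.6) = 0.17714…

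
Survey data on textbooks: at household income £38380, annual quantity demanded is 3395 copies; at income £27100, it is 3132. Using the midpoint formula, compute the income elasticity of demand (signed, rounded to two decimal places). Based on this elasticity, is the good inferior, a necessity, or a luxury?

%ΔQ = (3132 − 3395)/[( 3395 + 3132)/2] = -263/3263.5 = -0.080588…
%ΔIncome = (27100 − 38380)/[( 38380 + 27100)/2] = -11280/32740 = -0.344532…
E_income = (-263/3263.5) / (-11280/32740) = 0.2339…
0 < E_income < 1 ⇒ normal good, necessity.

0.23; necessity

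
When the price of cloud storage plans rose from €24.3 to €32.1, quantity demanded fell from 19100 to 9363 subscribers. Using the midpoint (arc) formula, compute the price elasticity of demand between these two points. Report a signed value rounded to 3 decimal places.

-2.474

%ΔQ = (9363 − 19100) / [(19100 + 9363)/2] = -9737/14231.5 = -0.684186…
%ΔP = (32.1 − 24.3) / [(24.3 + 32.1)/2] = 7.8/28.2 = 0.276595…
Arc Ed = %ΔQ / %ΔP = (-9737/14231.5) / (7.8/28.2) = -2.47359…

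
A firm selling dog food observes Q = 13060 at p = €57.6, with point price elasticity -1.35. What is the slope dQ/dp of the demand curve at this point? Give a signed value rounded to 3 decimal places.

Ed = (dQ/dp)·(p/Q) ⇒ dQ/dp = Ed·Q/p = (-1.35)·13060/57.6 = -306.09375

-306.094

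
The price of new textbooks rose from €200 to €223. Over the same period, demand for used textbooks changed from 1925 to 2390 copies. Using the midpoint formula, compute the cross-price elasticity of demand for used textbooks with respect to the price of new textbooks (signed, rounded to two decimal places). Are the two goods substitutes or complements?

1.98; substitutes

%ΔQ_{used textbooks} = (2390 − 1925)/avg = 465/2157.5 = 0.215527…
%ΔP_{new textbooks} = (223 − 200)/avg = 23/211.5 = 0.108747…
E_cross = (465/2157.5) / (23/211.5) = 1.9819…
E_cross > 0 ⇒ the goods are substitutes.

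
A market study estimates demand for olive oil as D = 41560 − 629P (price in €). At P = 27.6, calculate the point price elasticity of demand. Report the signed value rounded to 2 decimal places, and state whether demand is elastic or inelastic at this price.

dD/dP = −629. At P = 27.6, D = 41560 − 629(27.6) = 24199.6.
Ed = (dD/dP)·(P/D) = −629 × (27.6/24199.6) = -0.7173…
|Ed| = 0.72 < 1, so demand is inelastic.

-0.72; inelastic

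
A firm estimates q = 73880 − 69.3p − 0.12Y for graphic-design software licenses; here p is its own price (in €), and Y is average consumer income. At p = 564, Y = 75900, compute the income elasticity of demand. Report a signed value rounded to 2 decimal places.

At the given values, q = 73880 − 69.3(564) − 0.12(75900) = 25686.8.
∂q/∂Y = -0.12.
E = (-0.12) × (75900/25686.8) = -0.3545…

-0.35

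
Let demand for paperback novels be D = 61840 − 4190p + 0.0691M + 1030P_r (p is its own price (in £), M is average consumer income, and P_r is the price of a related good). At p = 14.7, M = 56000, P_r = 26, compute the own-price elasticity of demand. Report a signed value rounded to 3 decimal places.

-1.994

At the given values, D = 61840 − 4190(14.7) + 0.0691(56000) + 1030(26) = 30896.6.
∂D/∂p = −4190.
E = (-4190) × (14.7/30896.6) = -1.99352…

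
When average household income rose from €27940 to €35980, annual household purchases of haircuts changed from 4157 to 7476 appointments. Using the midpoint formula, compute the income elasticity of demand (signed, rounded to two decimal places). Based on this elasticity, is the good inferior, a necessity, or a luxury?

2.27; luxury

%ΔQ = (7476 − 4157)/[( 4157 + 7476)/2] = 3319/5816.5 = 0.570618…
%ΔIncome = (35980 − 27940)/[( 27940 + 35980)/2] = 8040/31960 = 0.251564…
E_income = (3319/5816.5) / (8040/31960) = 2.2682…
E_income > 1 ⇒ normal good, luxury.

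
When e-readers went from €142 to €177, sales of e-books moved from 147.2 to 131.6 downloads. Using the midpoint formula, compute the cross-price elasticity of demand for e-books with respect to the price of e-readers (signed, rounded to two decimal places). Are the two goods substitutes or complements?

%ΔQ_{e-books} = (131.6 − 147.2)/avg = -15.6/139.4 = -0.111908…
%ΔP_{e-readers} = (177 − 142)/avg = 35/159.5 = 0.219435…
E_cross = (-15.6/139.4) / (35/159.5) = -0.5099…
E_cross < 0 ⇒ the goods are complements.

-0.51; complements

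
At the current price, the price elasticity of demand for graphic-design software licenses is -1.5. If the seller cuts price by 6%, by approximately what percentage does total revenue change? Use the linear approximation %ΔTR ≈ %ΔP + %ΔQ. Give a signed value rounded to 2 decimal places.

+3.00%

%ΔQ ≈ Ed × %ΔP = (-1.5) × (-6%) = +9.0000%
%ΔTR ≈ %ΔP + %ΔQ = (-6%) + (+9.0000%) = +3.0000%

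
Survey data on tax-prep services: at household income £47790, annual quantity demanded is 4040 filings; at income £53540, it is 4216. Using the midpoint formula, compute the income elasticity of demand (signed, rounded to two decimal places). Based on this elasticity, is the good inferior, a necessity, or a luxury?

%ΔQ = (4216 − 4040)/[( 4040 + 4216)/2] = 176/4128 = 0.042635…
%ΔIncome = (53540 − 47790)/[( 47790 + 53540)/2] = 5750/50665 = 0.113490…
E_income = (176/4128) / (5750/50665) = 0.3756…
0 < E_income < 1 ⇒ normal good, necessity.

0.38; necessity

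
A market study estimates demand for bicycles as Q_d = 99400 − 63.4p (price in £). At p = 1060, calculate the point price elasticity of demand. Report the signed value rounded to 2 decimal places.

-2.09

dQ_d/dp = −63.4. At p = 1060, Q_d = 99400 − 63.4(1060) = 32196.
Ed = (dQ_d/dp)·(p/Q_d) = −63.4 × (1060/32196) = -2.0873…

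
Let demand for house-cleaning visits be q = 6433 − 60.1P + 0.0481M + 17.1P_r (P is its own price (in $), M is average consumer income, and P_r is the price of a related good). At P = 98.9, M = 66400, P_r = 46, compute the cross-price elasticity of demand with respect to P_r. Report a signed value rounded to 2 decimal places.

0.18

At the given values, q = 6433 − 60.1(98.9) + 0.0481(66400) + 17.1(46) = 4469.55.
∂q/∂P_r = 17.1.
E = (17.1) × (46/4469.55) = 0.1759…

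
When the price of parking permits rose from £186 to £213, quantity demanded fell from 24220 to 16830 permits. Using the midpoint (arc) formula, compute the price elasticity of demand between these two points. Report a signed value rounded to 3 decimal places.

-2.660

%ΔQ = (16830 − 24220) / [(24220 + 16830)/2] = -7390/20525 = -0.360048…
%ΔP = (213 − 186) / [(186 + 213)/2] = 27/199.5 = 0.135338…
Arc Ed = %ΔQ / %ΔP = (-7390/20525) / (27/199.5) = -2.66035…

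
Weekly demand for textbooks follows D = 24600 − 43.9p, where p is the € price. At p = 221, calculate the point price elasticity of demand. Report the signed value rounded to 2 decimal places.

-0.65

dD/dp = −43.9. At p = 221, D = 24600 − 43.9(221) = 14898.1.
Ed = (dD/dp)·(p/D) = −43.9 × (221/14898.1) = -0.6512…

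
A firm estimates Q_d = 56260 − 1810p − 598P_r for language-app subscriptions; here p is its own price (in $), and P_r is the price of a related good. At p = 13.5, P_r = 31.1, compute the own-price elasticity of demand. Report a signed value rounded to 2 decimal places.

At the given values, Q_d = 56260 − 1810(13.5) − 598(31.1) = 13227.2.
∂Q_d/∂p = −1810.
E = (-1810) × (13.5/13227.2) = -1.8473…

-1.85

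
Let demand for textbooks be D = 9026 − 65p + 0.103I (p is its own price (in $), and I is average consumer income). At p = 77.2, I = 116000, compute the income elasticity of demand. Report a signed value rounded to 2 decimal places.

0.75

At the given values, D = 9026 − 65(77.2) + 0.103(116000) = 15956.
∂D/∂I = 0.103.
E = (0.103) × (116000/15956) = 0.7488…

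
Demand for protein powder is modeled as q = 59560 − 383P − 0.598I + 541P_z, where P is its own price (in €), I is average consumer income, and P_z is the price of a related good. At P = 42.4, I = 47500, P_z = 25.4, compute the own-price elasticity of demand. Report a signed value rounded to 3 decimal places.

-0.567

At the given values, q = 59560 − 383(42.4) − 0.598(47500) + 541(25.4) = 28657.2.
∂q/∂P = −383.
E = (-383) × (42.4/28657.2) = -0.56667…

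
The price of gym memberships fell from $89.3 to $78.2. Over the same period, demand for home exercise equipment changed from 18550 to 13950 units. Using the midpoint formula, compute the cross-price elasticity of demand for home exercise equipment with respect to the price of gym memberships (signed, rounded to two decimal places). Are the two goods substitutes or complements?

%ΔQ_{home exercise equipment} = (13950 − 18550)/avg = -4600/16250 = -0.283076…
%ΔP_{gym memberships} = (78.2 − 89.3)/avg = -11.1/83.75 = -0.132537…
E_cross = (-4600/16250) / (-11.1/83.75) = 2.1358…
E_cross > 0 ⇒ the goods are substitutes.

2.14; substitutes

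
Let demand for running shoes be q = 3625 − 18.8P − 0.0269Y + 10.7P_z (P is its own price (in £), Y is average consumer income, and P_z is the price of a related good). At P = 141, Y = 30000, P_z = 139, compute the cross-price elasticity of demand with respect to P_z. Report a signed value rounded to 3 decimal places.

0.899

At the given values, q = 3625 − 18.8(141) − 0.0269(30000) + 10.7(139) = 1654.5.
∂q/∂P_z = 10.7.
E = (10.7) × (139/1654.5) = 0.89894…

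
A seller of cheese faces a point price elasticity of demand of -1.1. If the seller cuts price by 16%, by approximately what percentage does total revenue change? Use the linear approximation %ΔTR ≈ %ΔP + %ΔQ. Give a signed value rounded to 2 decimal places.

+1.60%

%ΔQ ≈ Ed × %ΔP = (-1.1) × (-16%) = +17.6000%
%ΔTR ≈ %ΔP + %ΔQ = (-16%) + (+17.6000%) = +1.6000%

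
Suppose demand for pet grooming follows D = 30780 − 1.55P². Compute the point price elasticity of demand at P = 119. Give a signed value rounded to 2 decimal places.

dD/dP = −2·1.55·P = -368.9. At P = 119, D = 8830.45.
Ed = (dD/dP)·(P/D) = (-368.9) × (119/8830.45) = -4.9713…

-4.97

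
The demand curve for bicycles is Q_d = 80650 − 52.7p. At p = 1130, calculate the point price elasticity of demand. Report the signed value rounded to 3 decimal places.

-2.822

dQ_d/dp = −52.7. At p = 1130, Q_d = 80650 − 52.7(1130) = 21099.
Ed = (dQ_d/dp)·(p/Q_d) = −52.7 × (1130/21099) = -2.82245…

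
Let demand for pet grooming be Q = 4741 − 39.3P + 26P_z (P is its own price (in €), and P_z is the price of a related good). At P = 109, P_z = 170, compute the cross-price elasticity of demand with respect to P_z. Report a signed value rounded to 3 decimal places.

0.906

At the given values, Q = 4741 − 39.3(109) + 26(170) = 4877.3.
∂Q/∂P_z = 26.
E = (26) × (170/4877.3) = 0.90623…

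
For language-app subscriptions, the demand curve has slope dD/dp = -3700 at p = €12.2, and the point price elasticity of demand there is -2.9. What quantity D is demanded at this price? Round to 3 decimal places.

15565.517

Ed = (dD/dp)·(p/D) ⇒ D = (dD/dp)·p/Ed = (-3700)·12.2/(-2.9) = 15565.51724…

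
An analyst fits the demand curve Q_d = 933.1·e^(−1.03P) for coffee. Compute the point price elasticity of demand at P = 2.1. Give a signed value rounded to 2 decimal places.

-2.16

dQ_d/dP = −1.03·Q_d = -110.506. At P = 2.1, Q_d = 107.288.
Ed = (dQ_d/dP)·(P/Q_d) = (-110.506) × (2.1/107.288) = -2.163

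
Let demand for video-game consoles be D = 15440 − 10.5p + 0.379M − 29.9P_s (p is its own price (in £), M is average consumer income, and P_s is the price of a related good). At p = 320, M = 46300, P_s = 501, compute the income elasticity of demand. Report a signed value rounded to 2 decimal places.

At the given values, D = 15440 − 10.5(320) + 0.379(46300) − 29.9(501) = 14647.8.
∂D/∂M = 0.379.
E = (0.379) × (46300/14647.8) = 1.1979…

1.20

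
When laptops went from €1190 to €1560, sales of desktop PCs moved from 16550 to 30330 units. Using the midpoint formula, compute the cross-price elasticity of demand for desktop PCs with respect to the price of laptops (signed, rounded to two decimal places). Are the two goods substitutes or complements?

%ΔQ_{desktop PCs} = (30330 − 16550)/avg = 13780/23440 = 0.587883…
%ΔP_{laptops} = (1560 − 1190)/avg = 370/1375 = 0.269090…
E_cross = (13780/23440) / (370/1375) = 2.1847…
E_cross > 0 ⇒ the goods are substitutes.

2.18; substitutes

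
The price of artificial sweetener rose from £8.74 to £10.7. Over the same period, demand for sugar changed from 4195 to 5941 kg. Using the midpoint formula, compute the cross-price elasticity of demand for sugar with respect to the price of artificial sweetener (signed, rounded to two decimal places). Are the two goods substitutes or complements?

1.71; substitutes

%ΔQ_{sugar} = (5941 − 4195)/avg = 1746/5068 = 0.344514…
%ΔP_{artificial sweetener} = (10.7 − 8.74)/avg = 1.96/9.72 = 0.201646…
E_cross = (1746/5068) / (1.96/9.72) = 1.7085…
E_cross > 0 ⇒ the goods are substitutes.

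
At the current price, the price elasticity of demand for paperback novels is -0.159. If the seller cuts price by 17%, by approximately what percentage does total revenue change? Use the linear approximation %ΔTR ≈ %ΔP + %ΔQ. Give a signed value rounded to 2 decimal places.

%ΔQ ≈ Ed × %ΔP = (-0.159) × (-17%) = +2.7030%
%ΔTR ≈ %ΔP + %ΔQ = (-17%) + (+2.7030%) = -14.2970%

-14.30%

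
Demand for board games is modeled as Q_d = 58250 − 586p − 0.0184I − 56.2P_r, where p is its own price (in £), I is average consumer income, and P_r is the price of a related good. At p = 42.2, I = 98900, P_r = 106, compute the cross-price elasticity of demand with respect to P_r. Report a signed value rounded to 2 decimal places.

-0.23

At the given values, Q_d = 58250 − 586(42.2) − 0.0184(98900) − 56.2(106) = 25743.84.
∂Q_d/∂P_r = -56.2.
E = (-56.2) × (106/25743.84) = -0.2314…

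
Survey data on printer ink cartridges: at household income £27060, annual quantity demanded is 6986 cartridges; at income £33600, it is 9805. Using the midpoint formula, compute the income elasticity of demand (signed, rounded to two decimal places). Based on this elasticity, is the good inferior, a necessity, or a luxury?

%ΔQ = (9805 − 6986)/[( 6986 + 9805)/2] = 2819/8395.5 = 0.335775…
%ΔIncome = (33600 − 27060)/[( 27060 + 33600)/2] = 6540/30330 = 0.215628…
E_income = (2819/8395.5) / (6540/30330) = 1.5571…
E_income > 1 ⇒ normal good, luxury.

1.56; luxury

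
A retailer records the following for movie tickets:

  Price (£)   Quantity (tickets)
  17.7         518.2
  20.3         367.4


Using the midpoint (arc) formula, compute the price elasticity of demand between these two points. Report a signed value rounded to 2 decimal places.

-2.49

%ΔQ = (367.4 − 518.2) / [(518.2 + 367.4)/2] = -150.8/442.8 = -0.340560…
%ΔP = (20.3 − 17.7) / [(17.7 + 20.3)/2] = 2.6/19 = 0.136842…
Arc Ed = %ΔQ / %ΔP = (-150.8/442.8) / (2.6/19) = -2.4887…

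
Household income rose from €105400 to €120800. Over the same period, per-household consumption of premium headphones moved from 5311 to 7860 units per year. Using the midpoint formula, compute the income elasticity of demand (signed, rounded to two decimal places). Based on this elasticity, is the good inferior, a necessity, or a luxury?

2.84; luxury

%ΔQ = (7860 − 5311)/[( 5311 + 7860)/2] = 2549/6585.5 = 0.387062…
%ΔIncome = (120800 − 105400)/[( 105400 + 120800)/2] = 15400/113100 = 0.136162…
E_income = (2549/6585.5) / (15400/113100) = 2.8426…
E_income > 1 ⇒ normal good, luxury.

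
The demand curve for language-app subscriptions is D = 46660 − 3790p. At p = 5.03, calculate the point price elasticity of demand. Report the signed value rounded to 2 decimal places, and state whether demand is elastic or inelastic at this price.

dD/dp = −3790. At p = 5.03, D = 46660 − 3790(5.03) = 27596.3.
Ed = (dD/dp)·(p/D) = −3790 × (5.03/27596.3) = -0.6908…
|Ed| = 0.69 < 1, so demand is inelastic.

-0.69; inelastic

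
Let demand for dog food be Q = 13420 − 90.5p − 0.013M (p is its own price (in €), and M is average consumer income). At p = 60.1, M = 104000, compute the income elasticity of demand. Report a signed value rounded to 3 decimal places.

-0.204

At the given values, Q = 13420 − 90.5(60.1) − 0.013(104000) = 6628.95.
∂Q/∂M = -0.013.
E = (-0.013) × (104000/6628.95) = -0.20395…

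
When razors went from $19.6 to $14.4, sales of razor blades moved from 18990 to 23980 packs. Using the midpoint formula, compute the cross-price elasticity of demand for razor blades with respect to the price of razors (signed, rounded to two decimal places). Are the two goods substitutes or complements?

-0.76; complements

%ΔQ_{razor blades} = (23980 − 18990)/avg = 4990/21485 = 0.232255…
%ΔP_{razors} = (14.4 − 19.6)/avg = -5.2/17 = -0.305882…
E_cross = (4990/21485) / (-5.2/17) = -0.7592…
E_cross < 0 ⇒ the goods are complements.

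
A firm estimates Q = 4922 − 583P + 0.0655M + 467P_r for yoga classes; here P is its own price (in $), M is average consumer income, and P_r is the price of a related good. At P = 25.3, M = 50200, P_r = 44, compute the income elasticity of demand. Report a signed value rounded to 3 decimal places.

0.235

At the given values, Q = 4922 − 583(25.3) + 0.0655(50200) + 467(44) = 14008.2.
∂Q/∂M = 0.0655.
E = (0.0655) × (50200/14008.2) = 0.23472…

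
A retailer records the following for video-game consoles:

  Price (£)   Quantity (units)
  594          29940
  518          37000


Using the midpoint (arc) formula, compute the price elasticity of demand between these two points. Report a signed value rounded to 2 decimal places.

-1.54

%ΔQ = (37000 − 29940) / [(29940 + 37000)/2] = 7060/33470 = 0.210935…
%ΔP = (518 − 594) / [(594 + 518)/2] = -76/556 = -0.136690…
Arc Ed = %ΔQ / %ΔP = (7060/33470) / (-76/556) = -1.5431…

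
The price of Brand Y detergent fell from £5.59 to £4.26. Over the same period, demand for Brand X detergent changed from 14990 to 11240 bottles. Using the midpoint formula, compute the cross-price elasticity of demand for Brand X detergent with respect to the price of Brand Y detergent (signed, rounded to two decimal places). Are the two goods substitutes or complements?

%ΔQ_{Brand X detergent} = (11240 − 14990)/avg = -3750/13115 = -0.285932…
%ΔP_{Brand Y detergent} = (4.26 − 5.59)/avg = -1.33/4.925 = -0.270050…
E_cross = (-3750/13115) / (-1.33/4.925) = 1.0588…
E_cross > 0 ⇒ the goods are substitutes.

1.06; substitutes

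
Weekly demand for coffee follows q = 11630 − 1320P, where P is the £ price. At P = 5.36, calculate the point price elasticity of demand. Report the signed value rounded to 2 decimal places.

dq/dP = −1320. At P = 5.36, q = 11630 − 1320(5.36) = 4554.8.
Ed = (dq/dP)·(P/q) = −1320 × (5.36/4554.8) = -1.5533…

-1.55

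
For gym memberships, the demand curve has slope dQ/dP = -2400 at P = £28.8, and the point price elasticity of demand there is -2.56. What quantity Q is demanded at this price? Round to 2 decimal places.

Ed = (dQ/dP)·(P/Q) ⇒ Q = (dQ/dP)·P/Ed = (-2400)·28.8/(-2.56) = 27000

27000.00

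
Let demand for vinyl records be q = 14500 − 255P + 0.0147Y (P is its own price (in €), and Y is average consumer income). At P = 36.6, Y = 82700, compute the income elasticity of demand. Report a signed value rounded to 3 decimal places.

0.190

At the given values, q = 14500 − 255(36.6) + 0.0147(82700) = 6382.69.
∂q/∂Y = 0.0147.
E = (0.0147) × (82700/6382.69) = 0.19046…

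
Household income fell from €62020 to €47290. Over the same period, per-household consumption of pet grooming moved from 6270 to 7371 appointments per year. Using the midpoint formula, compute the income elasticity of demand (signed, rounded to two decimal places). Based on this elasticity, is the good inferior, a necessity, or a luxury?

%ΔQ = (7371 − 6270)/[( 6270 + 7371)/2] = 1101/6820.5 = 0.161425…
%ΔIncome = (47290 − 62020)/[( 62020 + 47290)/2] = -14730/54655 = -0.269508…
E_income = (1101/6820.5) / (-14730/54655) = -0.5989…
E_income < 0 ⇒ inferior good.

-0.60; inferior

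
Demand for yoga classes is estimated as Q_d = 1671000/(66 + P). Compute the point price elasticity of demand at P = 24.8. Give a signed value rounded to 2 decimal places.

-0.27

dQ_d/dP = −1671000/(66 + P)² = -202.677. At P = 24.8, Q_d = 18403.1.
Ed = (dQ_d/dP)·(P/Q_d) = (-202.677) × (24.8/18403.1) = -0.2731…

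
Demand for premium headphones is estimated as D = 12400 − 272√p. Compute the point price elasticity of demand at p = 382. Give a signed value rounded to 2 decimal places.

-0.38

dD/dp = −272/(2√p) = -6.95837. At p = 382, D = 7083.81.
Ed = (dD/dp)·(p/D) = (-6.95837) × (382/7083.81) = -0.3752…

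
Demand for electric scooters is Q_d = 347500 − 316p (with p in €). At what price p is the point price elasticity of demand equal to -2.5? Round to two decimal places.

785.49

Ed = −316p/(347500 − 316p). Set this equal to -2.5:
316p = 2.5·(347500 − 316p) ⇒ 316p(1 + 2.5) = 2.5·347500
p = 2.5·347500 / (316·3.5) = 785.4882…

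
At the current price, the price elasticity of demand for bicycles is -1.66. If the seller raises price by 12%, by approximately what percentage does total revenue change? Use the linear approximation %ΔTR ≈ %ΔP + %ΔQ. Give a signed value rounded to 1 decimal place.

-7.9%

%ΔQ ≈ Ed × %ΔP = (-1.66) × (+12%) = -19.9200%
%ΔTR ≈ %ΔP + %ΔQ = (+12%) + (-19.9200%) = -7.9200%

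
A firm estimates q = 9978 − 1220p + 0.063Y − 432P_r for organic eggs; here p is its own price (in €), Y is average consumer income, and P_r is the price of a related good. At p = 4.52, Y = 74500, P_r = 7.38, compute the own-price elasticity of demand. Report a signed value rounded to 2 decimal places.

At the given values, q = 9978 − 1220(4.52) + 0.063(74500) − 432(7.38) = 5968.94.
∂q/∂p = −1220.
E = (-1220) × (4.52/5968.94) = -0.9238…

-0.92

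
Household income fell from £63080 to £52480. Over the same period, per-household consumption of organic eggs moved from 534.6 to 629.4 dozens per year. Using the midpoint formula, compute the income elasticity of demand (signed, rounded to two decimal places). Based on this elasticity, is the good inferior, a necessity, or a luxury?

-0.89; inferior

%ΔQ = (629.4 − 534.6)/[( 534.6 + 629.4)/2] = 94.8/582 = 0.162886…
%ΔIncome = (52480 − 63080)/[( 63080 + 52480)/2] = -10600/57780 = -0.183454…
E_income = (94.8/582) / (-10600/57780) = -0.8878…
E_income < 0 ⇒ inferior good.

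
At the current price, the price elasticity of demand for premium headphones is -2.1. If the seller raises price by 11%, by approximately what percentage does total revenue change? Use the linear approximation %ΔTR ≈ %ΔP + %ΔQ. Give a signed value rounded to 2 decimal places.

-12.10%

%ΔQ ≈ Ed × %ΔP = (-2.1) × (+11%) = -23.1000%
%ΔTR ≈ %ΔP + %ΔQ = (+11%) + (-23.1000%) = -12.1000%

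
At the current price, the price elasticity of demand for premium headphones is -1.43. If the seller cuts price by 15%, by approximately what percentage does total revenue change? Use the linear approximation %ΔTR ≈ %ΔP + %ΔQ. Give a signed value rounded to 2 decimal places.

%ΔQ ≈ Ed × %ΔP = (-1.43) × (-15%) = +21.4500%
%ΔTR ≈ %ΔP + %ΔQ = (-15%) + (+21.4500%) = +6.4500%

+6.45%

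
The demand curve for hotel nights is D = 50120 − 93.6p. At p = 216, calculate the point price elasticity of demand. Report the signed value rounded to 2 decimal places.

-0.68

dD/dp = −93.6. At p = 216, D = 50120 − 93.6(216) = 29902.4.
Ed = (dD/dp)·(p/D) = −93.6 × (216/29902.4) = -0.6761…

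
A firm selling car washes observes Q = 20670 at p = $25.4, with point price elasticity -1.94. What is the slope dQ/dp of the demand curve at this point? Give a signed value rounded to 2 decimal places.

-1578.73

Ed = (dQ/dp)·(p/Q) ⇒ dQ/dp = Ed·Q/p = (-1.94)·20670/25.4 = -1578.7322…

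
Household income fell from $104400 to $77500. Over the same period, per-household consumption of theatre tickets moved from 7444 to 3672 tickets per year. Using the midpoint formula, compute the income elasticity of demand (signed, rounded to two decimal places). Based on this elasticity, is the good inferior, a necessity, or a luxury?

%ΔQ = (3672 − 7444)/[( 7444 + 3672)/2] = -3772/5558 = -0.678661…
%ΔIncome = (77500 − 104400)/[( 104400 + 77500)/2] = -26900/90950 = -0.295766…
E_income = (-3772/5558) / (-26900/90950) = 2.2945…
E_income > 1 ⇒ normal good, luxury.

2.29; luxury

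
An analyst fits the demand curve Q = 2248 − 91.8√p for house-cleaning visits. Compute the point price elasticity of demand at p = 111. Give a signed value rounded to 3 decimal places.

-0.378

dQ/dp = −91.8/(2√p) = -4.35664. At p = 111, Q = 1280.83.
Ed = (dQ/dp)·(p/Q) = (-4.35664) × (111/1280.83) = -0.37755…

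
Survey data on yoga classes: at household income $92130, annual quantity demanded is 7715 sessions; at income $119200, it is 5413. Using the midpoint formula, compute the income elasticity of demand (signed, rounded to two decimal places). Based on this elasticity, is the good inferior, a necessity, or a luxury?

-1.37; inferior

%ΔQ = (5413 − 7715)/[( 7715 + 5413)/2] = -2302/6564 = -0.350700…
%ΔIncome = (119200 − 92130)/[( 92130 + 119200)/2] = 27070/105665 = 0.256187…
E_income = (-2302/6564) / (27070/105665) = -1.3689…
E_income < 0 ⇒ inferior good.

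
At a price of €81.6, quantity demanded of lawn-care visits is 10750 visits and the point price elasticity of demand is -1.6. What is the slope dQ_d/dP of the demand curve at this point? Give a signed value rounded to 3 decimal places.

Ed = (dQ_d/dP)·(P/Q_d) ⇒ dQ_d/dP = Ed·Q_d/P = (-1.6)·10750/81.6 = -210.78431…

-210.784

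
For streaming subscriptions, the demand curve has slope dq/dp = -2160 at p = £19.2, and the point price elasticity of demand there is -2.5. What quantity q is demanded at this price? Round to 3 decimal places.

Ed = (dq/dp)·(p/q) ⇒ q = (dq/dp)·p/Ed = (-2160)·19.2/(-2.5) = 16588.8

16588.800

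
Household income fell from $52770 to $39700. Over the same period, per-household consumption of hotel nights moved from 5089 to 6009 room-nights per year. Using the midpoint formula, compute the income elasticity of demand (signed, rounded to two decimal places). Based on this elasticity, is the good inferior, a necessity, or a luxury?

%ΔQ = (6009 − 5089)/[( 5089 + 6009)/2] = 920/5549 = 0.165795…
%ΔIncome = (39700 − 52770)/[( 52770 + 39700)/2] = -13070/46235 = -0.282686…
E_income = (920/5549) / (-13070/46235) = -0.5865…
E_income < 0 ⇒ inferior good.

-0.59; inferior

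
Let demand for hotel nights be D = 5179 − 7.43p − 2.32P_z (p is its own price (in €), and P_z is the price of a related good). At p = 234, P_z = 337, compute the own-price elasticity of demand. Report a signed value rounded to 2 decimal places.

-0.65

At the given values, D = 5179 − 7.43(234) − 2.32(337) = 2658.54.
∂D/∂p = −7.43.
E = (-7.43) × (234/2658.54) = -0.6539…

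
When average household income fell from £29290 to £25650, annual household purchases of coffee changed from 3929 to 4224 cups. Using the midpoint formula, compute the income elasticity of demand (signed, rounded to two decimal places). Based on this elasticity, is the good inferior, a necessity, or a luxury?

%ΔQ = (4224 − 3929)/[( 3929 + 4224)/2] = 295/4076.5 = 0.072366…
%ΔIncome = (25650 − 29290)/[( 29290 + 25650)/2] = -3640/27470 = -0.132508…
E_income = (295/4076.5) / (-3640/27470) = -0.5461…
E_income < 0 ⇒ inferior good.

-0.55; inferior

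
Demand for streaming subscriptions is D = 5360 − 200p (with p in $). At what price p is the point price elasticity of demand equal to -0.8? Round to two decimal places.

11.91

Ed = −200p/(5360 − 200p). Set this equal to -0.8:
200p = 0.8·(5360 − 200p) ⇒ 200p(1 + 0.8) = 0.8·5360
p = 0.8·5360 / (200·1.8) = 11.9111…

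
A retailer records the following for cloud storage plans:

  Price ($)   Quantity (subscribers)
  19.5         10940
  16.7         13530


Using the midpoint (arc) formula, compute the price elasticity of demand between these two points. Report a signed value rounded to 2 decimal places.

-1.37

%ΔQ = (13530 − 10940) / [(10940 + 13530)/2] = 2590/12235 = 0.211687…
%ΔP = (16.7 − 19.5) / [(19.5 + 16.7)/2] = -2.8/18.1 = -0.154696…
Arc Ed = %ΔQ / %ΔP = (2590/12235) / (-2.8/18.1) = -1.3684…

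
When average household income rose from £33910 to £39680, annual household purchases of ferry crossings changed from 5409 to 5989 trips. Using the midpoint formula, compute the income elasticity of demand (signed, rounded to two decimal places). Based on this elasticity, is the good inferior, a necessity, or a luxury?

%ΔQ = (5989 − 5409)/[( 5409 + 5989)/2] = 580/5699 = 0.101772…
%ΔIncome = (39680 − 33910)/[( 33910 + 39680)/2] = 5770/36795 = 0.156814…
E_income = (580/5699) / (5770/36795) = 0.6489…
0 < E_income < 1 ⇒ normal good, necessity.

0.65; necessity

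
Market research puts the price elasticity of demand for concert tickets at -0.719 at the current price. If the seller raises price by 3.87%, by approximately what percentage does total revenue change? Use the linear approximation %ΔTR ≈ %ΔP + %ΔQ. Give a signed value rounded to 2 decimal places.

+1.09%

%ΔQ ≈ Ed × %ΔP = (-0.719) × (+3.87%) = -2.7825%
%ΔTR ≈ %ΔP + %ΔQ = (+3.87%) + (-2.7825%) = +1.0875%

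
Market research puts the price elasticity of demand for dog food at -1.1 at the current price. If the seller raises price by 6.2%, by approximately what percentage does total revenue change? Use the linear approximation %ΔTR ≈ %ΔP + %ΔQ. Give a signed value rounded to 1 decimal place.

%ΔQ ≈ Ed × %ΔP = (-1.1) × (+6.2%) = -6.8200%
%ΔTR ≈ %ΔP + %ΔQ = (+6.2%) + (-6.8200%) = -0.6200%

-0.6%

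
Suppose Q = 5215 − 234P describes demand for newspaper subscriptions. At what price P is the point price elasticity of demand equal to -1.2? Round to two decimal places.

12.16

Ed = −234P/(5215 − 234P). Set this equal to -1.2:
234P = 1.2·(5215 − 234P) ⇒ 234P(1 + 1.2) = 1.2·5215
P = 1.2·5215 / (234·2.2) = 12.1561…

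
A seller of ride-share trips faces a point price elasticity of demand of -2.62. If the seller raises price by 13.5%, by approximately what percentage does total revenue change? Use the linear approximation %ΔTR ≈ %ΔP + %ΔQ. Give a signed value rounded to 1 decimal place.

-21.9%

%ΔQ ≈ Ed × %ΔP = (-2.62) × (+13.5%) = -35.3700%
%ΔTR ≈ %ΔP + %ΔQ = (+13.5%) + (-35.3700%) = -21.8700%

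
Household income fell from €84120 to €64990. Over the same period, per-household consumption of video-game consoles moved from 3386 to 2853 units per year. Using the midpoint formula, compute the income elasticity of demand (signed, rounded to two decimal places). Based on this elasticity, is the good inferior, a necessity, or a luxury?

%ΔQ = (2853 − 3386)/[( 3386 + 2853)/2] = -533/3119.5 = -0.170860…
%ΔIncome = (64990 − 84120)/[( 84120 + 64990)/2] = -19130/74555 = -0.256589…
E_income = (-533/3119.5) / (-19130/74555) = 0.6658…
0 < E_income < 1 ⇒ normal good, necessity.

0.67; necessity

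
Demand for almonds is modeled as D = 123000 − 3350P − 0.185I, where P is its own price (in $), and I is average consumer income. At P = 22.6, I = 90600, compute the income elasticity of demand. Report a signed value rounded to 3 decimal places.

At the given values, D = 123000 − 3350(22.6) − 0.185(90600) = 30529.
∂D/∂I = -0.185.
E = (-0.185) × (90600/30529) = -0.54901…

-0.549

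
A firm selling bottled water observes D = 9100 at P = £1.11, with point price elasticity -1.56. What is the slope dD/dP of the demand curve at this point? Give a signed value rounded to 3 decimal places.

Ed = (dD/dP)·(P/D) ⇒ dD/dP = Ed·D/P = (-1.56)·9100/1.11 = -12789.18918…

-12789.189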